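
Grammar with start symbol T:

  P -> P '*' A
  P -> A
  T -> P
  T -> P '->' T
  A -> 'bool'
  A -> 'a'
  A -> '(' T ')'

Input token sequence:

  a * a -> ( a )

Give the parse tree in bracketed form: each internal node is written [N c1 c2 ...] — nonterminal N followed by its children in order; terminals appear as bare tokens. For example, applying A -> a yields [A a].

T
P -> T
P * A -> T
A * A -> T
a * A -> T
a * a -> T
a * a -> P
a * a -> A
a * a -> ( T )
a * a -> ( P )
a * a -> ( A )
a * a -> ( a )

[T [P [P [A a]] * [A a]] -> [T [P [A ( [T [P [A a]]] )]]]]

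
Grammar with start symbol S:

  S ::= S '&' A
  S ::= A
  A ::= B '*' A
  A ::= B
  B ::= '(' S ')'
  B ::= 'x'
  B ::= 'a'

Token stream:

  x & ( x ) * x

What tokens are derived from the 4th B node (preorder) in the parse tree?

x

[S [S [A [B x]]] & [A [B ( [S [A [B x]]] )] * [A [B x]]]]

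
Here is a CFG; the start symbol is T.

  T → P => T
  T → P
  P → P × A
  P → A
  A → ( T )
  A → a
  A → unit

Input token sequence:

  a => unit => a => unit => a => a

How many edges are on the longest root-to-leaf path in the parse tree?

[T [P [A a]] => [T [P [A unit]] => [T [P [A a]] => [T [P [A unit]] => [T [P [A a]] => [T [P [A a]]]]]]]]

8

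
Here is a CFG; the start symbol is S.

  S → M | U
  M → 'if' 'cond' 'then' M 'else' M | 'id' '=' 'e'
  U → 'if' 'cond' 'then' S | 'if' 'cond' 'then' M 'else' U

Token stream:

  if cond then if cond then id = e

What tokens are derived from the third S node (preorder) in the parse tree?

[S [U if cond then [S [U if cond then [S [M id = e]]]]]]

id = e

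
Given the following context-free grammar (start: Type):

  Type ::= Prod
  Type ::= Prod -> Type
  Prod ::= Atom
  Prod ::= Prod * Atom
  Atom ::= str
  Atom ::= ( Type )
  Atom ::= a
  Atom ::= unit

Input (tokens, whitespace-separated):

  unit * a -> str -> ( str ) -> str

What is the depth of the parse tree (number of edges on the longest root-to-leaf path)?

[Type [Prod [Prod [Atom unit]] * [Atom a]] -> [Type [Prod [Atom str]] -> [Type [Prod [Atom ( [Type [Prod [Atom str]]] )]] -> [Type [Prod [Atom str]]]]]]

8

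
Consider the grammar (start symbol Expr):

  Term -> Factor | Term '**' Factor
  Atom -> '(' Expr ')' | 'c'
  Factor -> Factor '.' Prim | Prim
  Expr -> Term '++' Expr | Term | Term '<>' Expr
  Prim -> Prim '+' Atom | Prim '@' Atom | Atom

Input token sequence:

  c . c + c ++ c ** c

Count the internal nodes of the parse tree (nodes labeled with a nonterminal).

19

[Expr [Term [Factor [Factor [Prim [Atom c]]] . [Prim [Prim [Atom c]] + [Atom c]]]] ++ [Expr [Term [Term [Factor [Prim [Atom c]]]] ** [Factor [Prim [Atom c]]]]]]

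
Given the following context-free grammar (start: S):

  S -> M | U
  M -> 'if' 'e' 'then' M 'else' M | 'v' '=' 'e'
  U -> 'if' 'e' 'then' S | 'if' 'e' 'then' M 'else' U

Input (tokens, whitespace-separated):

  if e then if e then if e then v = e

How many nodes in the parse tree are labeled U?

3

[S [U if e then [S [U if e then [S [U if e then [S [M v = e]]]]]]]]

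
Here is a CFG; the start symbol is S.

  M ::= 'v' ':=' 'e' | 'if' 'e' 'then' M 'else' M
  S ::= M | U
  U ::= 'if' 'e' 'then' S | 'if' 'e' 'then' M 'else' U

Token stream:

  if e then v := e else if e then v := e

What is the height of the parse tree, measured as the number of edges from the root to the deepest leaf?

5

[S [U if e then [M v := e] else [U if e then [S [M v := e]]]]]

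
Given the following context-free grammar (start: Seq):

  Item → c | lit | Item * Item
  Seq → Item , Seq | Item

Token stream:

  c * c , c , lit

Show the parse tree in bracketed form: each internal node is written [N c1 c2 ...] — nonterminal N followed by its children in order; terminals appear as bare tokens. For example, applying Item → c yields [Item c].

Seq
Item , Seq
Item * Item , Seq
c * Item , Seq
c * c , Seq
c * c , Item , Seq
c * c , c , Seq
c * c , c , Item
c * c , c , lit

[Seq [Item [Item c] * [Item c]] , [Seq [Item c] , [Seq [Item lit]]]]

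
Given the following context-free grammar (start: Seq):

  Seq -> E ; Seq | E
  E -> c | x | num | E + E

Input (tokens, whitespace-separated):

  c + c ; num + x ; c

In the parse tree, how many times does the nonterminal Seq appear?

[Seq [E [E c] + [E c]] ; [Seq [E [E num] + [E x]] ; [Seq [E c]]]]

3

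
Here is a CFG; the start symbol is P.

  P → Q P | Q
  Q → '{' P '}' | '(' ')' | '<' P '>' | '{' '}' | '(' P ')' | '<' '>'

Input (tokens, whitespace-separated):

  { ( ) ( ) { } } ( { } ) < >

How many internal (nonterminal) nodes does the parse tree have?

[P [Q { [P [Q ( )] [P [Q ( )] [P [Q { }]]]] }] [P [Q ( [P [Q { }]] )] [P [Q < >]]]]

14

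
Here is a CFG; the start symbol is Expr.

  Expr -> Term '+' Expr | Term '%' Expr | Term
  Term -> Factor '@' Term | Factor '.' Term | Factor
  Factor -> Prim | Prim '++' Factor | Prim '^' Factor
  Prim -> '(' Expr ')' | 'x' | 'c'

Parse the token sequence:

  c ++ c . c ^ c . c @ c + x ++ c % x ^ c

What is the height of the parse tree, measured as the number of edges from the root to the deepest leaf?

[Expr [Term [Factor [Prim c] ++ [Factor [Prim c]]] . [Term [Factor [Prim c] ^ [Factor [Prim c]]] . [Term [Factor [Prim c]] @ [Term [Factor [Prim c]]]]]] + [Expr [Term [Factor [Prim x] ++ [Factor [Prim c]]]] % [Expr [Term [Factor [Prim x] ^ [Factor [Prim c]]]]]]]

7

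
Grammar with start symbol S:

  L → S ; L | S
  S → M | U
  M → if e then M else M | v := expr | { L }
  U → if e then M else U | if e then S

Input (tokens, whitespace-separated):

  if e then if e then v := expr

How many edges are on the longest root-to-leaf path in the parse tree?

[S [U if e then [S [U if e then [S [M v := expr]]]]]]

6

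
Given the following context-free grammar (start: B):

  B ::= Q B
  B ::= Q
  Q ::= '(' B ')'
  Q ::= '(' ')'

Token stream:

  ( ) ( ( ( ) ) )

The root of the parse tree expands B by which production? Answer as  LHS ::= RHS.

[B [Q ( )] [B [Q ( [B [Q ( [B [Q ( )]] )]] )]]]

B ::= Q B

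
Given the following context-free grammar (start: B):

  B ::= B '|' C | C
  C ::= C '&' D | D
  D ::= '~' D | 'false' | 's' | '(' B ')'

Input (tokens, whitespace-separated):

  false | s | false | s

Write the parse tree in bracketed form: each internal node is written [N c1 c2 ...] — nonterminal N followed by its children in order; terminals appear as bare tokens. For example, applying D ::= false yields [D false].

B
B | C
B | C | C
B | C | C | C
C | C | C | C
D | C | C | C
false | C | C | C
false | D | C | C
false | s | C | C
false | s | D | C
false | s | false | C
false | s | false | D
false | s | false | s

[B [B [B [B [C [D false]]] | [C [D s]]] | [C [D false]]] | [C [D s]]]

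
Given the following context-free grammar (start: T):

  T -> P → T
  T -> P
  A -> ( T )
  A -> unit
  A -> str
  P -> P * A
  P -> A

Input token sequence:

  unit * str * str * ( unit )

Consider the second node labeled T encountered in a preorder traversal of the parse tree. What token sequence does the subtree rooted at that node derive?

[T [P [P [P [P [A unit]] * [A str]] * [A str]] * [A ( [T [P [A unit]]] )]]]

unit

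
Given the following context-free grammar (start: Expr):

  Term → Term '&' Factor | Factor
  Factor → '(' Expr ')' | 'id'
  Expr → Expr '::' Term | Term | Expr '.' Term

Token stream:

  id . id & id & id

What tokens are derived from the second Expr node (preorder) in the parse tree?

[Expr [Expr [Term [Factor id]]] . [Term [Term [Term [Factor id]] & [Factor id]] & [Factor id]]]

id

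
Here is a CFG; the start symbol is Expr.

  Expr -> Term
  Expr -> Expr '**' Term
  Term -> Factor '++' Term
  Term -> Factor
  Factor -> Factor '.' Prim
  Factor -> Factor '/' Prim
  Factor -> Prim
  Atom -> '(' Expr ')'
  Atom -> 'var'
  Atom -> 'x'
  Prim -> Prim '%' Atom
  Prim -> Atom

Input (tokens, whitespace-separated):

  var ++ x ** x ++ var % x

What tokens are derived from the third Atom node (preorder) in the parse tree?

x

[Expr [Expr [Term [Factor [Prim [Atom var]]] ++ [Term [Factor [Prim [Atom x]]]]]] ** [Term [Factor [Prim [Atom x]]] ++ [Term [Factor [Prim [Prim [Atom var]] % [Atom x]]]]]]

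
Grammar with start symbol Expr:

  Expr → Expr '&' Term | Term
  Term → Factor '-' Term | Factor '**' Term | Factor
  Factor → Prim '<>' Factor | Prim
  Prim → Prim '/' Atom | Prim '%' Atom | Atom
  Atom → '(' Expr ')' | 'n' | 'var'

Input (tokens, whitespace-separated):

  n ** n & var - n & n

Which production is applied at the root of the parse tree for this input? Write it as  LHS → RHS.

Expr → Expr '&' Term

[Expr [Expr [Expr [Term [Factor [Prim [Atom n]]] ** [Term [Factor [Prim [Atom n]]]]]] & [Term [Factor [Prim [Atom var]]] - [Term [Factor [Prim [Atom n]]]]]] & [Term [Factor [Prim [Atom n]]]]]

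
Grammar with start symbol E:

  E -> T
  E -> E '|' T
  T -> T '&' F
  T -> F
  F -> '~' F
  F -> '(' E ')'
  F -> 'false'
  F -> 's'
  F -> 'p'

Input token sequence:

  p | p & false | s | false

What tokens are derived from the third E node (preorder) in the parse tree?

[E [E [E [E [T [F p]]] | [T [T [F p]] & [F false]]] | [T [F s]]] | [T [F false]]]

p | p & false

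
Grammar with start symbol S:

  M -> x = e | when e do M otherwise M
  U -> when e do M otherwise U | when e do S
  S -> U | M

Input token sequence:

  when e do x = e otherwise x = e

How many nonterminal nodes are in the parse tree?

[S [M when e do [M x = e] otherwise [M x = e]]]

4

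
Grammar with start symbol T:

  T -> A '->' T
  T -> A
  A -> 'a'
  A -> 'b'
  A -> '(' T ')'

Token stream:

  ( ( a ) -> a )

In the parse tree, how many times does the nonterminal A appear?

4

[T [A ( [T [A ( [T [A a]] )] -> [T [A a]]] )]]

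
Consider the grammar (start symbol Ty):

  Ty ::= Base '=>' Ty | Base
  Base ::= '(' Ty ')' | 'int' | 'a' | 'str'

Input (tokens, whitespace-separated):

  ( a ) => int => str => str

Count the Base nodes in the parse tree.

5

[Ty [Base ( [Ty [Base a]] )] => [Ty [Base int] => [Ty [Base str] => [Ty [Base str]]]]]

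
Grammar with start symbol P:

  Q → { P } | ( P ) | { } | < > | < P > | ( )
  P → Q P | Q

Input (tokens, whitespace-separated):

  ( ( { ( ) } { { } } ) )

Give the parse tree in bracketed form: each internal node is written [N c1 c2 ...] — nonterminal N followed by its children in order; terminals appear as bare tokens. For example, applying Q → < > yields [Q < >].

P
Q
( P )
( Q )
( ( P ) )
( ( Q P ) )
( ( { P } P ) )
( ( { Q } P ) )
( ( { ( ) } P ) )
( ( { ( ) } Q ) )
( ( { ( ) } { P } ) )
( ( { ( ) } { Q } ) )
( ( { ( ) } { { } } ) )

[P [Q ( [P [Q ( [P [Q { [P [Q ( )]] }] [P [Q { [P [Q { }]] }]]] )]] )]]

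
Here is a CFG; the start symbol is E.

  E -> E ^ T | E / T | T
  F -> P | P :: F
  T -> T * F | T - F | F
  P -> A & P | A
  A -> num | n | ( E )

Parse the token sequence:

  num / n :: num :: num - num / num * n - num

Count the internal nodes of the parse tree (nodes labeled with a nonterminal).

33

[E [E [E [T [F [P [A num]]]]] / [T [T [F [P [A n]] :: [F [P [A num]] :: [F [P [A num]]]]]] - [F [P [A num]]]]] / [T [T [T [F [P [A num]]]] * [F [P [A n]]]] - [F [P [A num]]]]]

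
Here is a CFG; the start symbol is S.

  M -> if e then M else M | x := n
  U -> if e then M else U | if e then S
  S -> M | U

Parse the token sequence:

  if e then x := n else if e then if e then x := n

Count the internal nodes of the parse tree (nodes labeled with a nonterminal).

8

[S [U if e then [M x := n] else [U if e then [S [U if e then [S [M x := n]]]]]]]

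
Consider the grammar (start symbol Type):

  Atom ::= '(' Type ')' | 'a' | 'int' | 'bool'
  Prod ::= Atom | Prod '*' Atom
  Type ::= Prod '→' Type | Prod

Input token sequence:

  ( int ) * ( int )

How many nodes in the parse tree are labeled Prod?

[Type [Prod [Prod [Atom ( [Type [Prod [Atom int]]] )]] * [Atom ( [Type [Prod [Atom int]]] )]]]

4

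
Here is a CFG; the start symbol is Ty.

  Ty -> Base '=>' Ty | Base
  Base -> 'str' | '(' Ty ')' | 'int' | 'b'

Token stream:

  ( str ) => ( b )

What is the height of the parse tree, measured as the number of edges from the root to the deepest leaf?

[Ty [Base ( [Ty [Base str]] )] => [Ty [Base ( [Ty [Base b]] )]]]

5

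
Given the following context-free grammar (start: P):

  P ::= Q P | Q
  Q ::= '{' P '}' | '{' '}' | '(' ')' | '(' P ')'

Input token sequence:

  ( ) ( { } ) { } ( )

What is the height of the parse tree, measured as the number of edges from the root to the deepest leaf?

5

[P [Q ( )] [P [Q ( [P [Q { }]] )] [P [Q { }] [P [Q ( )]]]]]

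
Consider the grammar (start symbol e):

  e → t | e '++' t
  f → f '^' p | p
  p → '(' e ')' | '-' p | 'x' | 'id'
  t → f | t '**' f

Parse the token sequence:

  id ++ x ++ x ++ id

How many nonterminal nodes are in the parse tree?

[e [e [e [e [t [f [p id]]]] ++ [t [f [p x]]]] ++ [t [f [p x]]]] ++ [t [f [p id]]]]

16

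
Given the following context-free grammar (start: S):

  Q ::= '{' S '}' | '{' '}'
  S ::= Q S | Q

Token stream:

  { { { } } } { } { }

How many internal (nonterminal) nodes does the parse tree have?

[S [Q { [S [Q { [S [Q { }]] }]] }] [S [Q { }] [S [Q { }]]]]

10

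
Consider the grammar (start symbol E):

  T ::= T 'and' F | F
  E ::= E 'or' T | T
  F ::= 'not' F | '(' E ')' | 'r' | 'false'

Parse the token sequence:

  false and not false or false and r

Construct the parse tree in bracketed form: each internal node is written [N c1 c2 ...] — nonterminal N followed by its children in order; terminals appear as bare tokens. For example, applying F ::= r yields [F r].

E
E or T
T or T
T and F or T
F and F or T
false and F or T
false and not F or T
false and not false or T
false and not false or T and F
false and not false or F and F
false and not false or false and F
false and not false or false and r

[E [E [T [T [F false]] and [F not [F false]]]] or [T [T [F false]] and [F r]]]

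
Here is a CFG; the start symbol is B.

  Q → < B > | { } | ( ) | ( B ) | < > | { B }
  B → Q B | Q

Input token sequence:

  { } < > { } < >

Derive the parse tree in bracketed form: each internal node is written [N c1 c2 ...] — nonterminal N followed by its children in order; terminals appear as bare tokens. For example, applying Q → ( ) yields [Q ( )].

B
Q B
{ } B
{ } Q B
{ } < > B
{ } < > Q B
{ } < > { } B
{ } < > { } Q
{ } < > { } < >

[B [Q { }] [B [Q < >] [B [Q { }] [B [Q < >]]]]]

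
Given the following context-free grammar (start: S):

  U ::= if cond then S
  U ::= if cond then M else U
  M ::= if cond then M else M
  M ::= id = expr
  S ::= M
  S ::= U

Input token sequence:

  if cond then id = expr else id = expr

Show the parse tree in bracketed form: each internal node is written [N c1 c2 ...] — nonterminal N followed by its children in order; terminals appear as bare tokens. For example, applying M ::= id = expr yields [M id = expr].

[S [M if cond then [M id = expr] else [M id = expr]]]

S
M
if cond then M else M
if cond then id = expr else M
if cond then id = expr else id = expr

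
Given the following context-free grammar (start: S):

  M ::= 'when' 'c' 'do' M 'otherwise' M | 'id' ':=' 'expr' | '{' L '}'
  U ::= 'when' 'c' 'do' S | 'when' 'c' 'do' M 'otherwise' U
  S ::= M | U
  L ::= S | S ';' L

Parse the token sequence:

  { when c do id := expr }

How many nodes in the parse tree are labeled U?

[S [M { [L [S [U when c do [S [M id := expr]]]]] }]]

1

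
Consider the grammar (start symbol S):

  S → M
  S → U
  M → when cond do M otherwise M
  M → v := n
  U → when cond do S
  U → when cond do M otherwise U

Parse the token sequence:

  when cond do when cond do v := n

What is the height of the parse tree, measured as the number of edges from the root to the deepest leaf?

[S [U when cond do [S [U when cond do [S [M v := n]]]]]]

6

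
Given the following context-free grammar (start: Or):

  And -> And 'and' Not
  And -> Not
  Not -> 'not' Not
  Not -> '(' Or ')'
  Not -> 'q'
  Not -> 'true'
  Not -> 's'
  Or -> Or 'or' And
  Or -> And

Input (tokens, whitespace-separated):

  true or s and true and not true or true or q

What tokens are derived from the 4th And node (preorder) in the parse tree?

s

[Or [Or [Or [Or [And [Not true]]] or [And [And [And [Not s]] and [Not true]] and [Not not [Not true]]]] or [And [Not true]]] or [And [Not q]]]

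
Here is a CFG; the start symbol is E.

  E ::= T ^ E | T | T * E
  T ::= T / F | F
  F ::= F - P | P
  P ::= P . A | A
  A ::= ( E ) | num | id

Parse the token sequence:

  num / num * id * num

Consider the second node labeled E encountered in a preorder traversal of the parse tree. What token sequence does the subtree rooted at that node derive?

id * num

[E [T [T [F [P [A num]]]] / [F [P [A num]]]] * [E [T [F [P [A id]]]] * [E [T [F [P [A num]]]]]]]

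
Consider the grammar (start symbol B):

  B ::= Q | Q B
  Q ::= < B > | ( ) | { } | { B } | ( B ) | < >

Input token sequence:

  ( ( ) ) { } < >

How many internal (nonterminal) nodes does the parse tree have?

[B [Q ( [B [Q ( )]] )] [B [Q { }] [B [Q < >]]]]

8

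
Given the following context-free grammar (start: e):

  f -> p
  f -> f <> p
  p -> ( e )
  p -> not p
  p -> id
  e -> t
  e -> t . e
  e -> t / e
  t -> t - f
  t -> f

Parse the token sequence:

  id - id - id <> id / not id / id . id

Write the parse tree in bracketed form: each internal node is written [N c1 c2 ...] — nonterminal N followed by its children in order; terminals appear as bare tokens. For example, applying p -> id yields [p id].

[e [t [t [t [f [p id]]] - [f [p id]]] - [f [f [p id]] <> [p id]]] / [e [t [f [p not [p id]]]] / [e [t [f [p id]]] . [e [t [f [p id]]]]]]]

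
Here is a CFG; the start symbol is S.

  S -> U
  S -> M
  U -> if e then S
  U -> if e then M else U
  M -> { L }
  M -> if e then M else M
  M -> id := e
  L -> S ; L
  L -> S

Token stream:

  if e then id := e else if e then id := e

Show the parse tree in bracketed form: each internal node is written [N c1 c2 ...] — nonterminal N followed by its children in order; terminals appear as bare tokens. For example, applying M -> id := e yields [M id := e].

[S [U if e then [M id := e] else [U if e then [S [M id := e]]]]]

S
U
if e then M else U
if e then id := e else U
if e then id := e else if e then S
if e then id := e else if e then M
if e then id := e else if e then id := e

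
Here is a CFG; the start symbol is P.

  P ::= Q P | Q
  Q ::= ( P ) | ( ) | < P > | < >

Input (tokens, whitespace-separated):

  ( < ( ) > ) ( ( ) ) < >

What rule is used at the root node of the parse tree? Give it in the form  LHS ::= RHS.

[P [Q ( [P [Q < [P [Q ( )]] >]] )] [P [Q ( [P [Q ( )]] )] [P [Q < >]]]]

P ::= Q P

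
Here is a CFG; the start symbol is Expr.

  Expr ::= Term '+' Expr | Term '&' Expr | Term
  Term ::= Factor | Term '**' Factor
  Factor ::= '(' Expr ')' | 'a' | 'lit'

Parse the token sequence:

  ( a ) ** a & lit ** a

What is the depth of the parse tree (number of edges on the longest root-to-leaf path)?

7

[Expr [Term [Term [Factor ( [Expr [Term [Factor a]]] )]] ** [Factor a]] & [Expr [Term [Term [Factor lit]] ** [Factor a]]]]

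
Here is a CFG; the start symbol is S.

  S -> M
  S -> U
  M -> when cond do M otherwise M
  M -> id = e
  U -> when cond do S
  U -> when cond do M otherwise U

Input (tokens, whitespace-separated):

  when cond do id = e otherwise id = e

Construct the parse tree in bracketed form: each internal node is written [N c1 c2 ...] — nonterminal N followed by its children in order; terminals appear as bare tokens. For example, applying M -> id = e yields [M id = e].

S
M
when cond do M otherwise M
when cond do id = e otherwise M
when cond do id = e otherwise id = e

[S [M when cond do [M id = e] otherwise [M id = e]]]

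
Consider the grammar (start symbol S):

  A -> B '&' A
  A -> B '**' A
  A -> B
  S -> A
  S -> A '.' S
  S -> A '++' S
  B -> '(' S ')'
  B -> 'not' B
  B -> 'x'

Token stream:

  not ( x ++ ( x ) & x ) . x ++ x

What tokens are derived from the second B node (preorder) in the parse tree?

[S [A [B not [B ( [S [A [B x]] ++ [S [A [B ( [S [A [B x]]] )] & [A [B x]]]]] )]]] . [S [A [B x]] ++ [S [A [B x]]]]]

( x ++ ( x ) & x )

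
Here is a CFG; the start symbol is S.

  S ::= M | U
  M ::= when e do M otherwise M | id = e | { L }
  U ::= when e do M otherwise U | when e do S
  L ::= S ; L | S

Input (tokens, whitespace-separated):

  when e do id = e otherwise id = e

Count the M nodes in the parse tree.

3

[S [M when e do [M id = e] otherwise [M id = e]]]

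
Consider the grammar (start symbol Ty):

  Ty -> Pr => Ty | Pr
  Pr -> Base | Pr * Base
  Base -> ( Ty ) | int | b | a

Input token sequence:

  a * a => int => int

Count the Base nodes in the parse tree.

[Ty [Pr [Pr [Base a]] * [Base a]] => [Ty [Pr [Base int]] => [Ty [Pr [Base int]]]]]

4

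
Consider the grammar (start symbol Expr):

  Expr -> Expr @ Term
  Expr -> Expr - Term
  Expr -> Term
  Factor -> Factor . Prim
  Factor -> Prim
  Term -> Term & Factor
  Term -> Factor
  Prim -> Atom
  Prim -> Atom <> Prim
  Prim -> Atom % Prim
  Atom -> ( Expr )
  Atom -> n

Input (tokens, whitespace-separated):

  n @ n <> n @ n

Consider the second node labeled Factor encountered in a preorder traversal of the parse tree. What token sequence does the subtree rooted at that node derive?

[Expr [Expr [Expr [Term [Factor [Prim [Atom n]]]]] @ [Term [Factor [Prim [Atom n] <> [Prim [Atom n]]]]]] @ [Term [Factor [Prim [Atom n]]]]]

n <> n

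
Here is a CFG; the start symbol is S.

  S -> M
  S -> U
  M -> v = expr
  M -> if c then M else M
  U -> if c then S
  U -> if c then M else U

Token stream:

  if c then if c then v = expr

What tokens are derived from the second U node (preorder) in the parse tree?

if c then v = expr

[S [U if c then [S [U if c then [S [M v = expr]]]]]]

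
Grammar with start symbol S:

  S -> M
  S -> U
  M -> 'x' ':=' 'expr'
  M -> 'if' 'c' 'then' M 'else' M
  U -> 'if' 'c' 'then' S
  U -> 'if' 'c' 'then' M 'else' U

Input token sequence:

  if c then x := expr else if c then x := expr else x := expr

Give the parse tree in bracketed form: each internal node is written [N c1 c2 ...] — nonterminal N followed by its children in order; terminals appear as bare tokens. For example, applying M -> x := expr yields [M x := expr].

S
M
if c then M else M
if c then x := expr else M
if c then x := expr else if c then M else M
if c then x := expr else if c then x := expr else M
if c then x := expr else if c then x := expr else x := expr

[S [M if c then [M x := expr] else [M if c then [M x := expr] else [M x := expr]]]]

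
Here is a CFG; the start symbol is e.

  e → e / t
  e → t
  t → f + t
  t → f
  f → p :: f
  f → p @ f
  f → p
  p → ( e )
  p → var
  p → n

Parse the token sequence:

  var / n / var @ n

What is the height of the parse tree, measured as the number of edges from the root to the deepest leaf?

6

[e [e [e [t [f [p var]]]] / [t [f [p n]]]] / [t [f [p var] @ [f [p n]]]]]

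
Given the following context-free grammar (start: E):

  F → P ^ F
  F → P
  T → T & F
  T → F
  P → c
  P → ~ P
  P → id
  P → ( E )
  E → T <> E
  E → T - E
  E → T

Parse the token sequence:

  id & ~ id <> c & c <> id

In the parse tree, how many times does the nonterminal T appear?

5

[E [T [T [F [P id]]] & [F [P ~ [P id]]]] <> [E [T [T [F [P c]]] & [F [P c]]] <> [E [T [F [P id]]]]]]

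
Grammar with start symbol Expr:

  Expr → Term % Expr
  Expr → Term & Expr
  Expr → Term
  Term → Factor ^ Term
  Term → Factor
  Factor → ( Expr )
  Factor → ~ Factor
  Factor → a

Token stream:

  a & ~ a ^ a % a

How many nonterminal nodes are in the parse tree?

12

[Expr [Term [Factor a]] & [Expr [Term [Factor ~ [Factor a]] ^ [Term [Factor a]]] % [Expr [Term [Factor a]]]]]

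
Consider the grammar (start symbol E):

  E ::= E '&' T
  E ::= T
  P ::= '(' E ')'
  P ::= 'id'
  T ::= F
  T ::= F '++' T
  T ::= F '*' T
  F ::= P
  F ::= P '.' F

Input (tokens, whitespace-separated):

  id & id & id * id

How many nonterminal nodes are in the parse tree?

15

[E [E [E [T [F [P id]]]] & [T [F [P id]]]] & [T [F [P id]] * [T [F [P id]]]]]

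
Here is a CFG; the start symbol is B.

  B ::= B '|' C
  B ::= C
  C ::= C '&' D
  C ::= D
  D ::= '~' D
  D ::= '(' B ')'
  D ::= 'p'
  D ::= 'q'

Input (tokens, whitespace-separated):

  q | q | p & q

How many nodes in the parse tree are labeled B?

[B [B [B [C [D q]]] | [C [D q]]] | [C [C [D p]] & [D q]]]

3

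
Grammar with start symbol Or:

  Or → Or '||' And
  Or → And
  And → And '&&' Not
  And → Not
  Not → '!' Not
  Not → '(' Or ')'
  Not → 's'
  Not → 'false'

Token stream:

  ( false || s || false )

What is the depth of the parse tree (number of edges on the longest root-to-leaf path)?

[Or [And [Not ( [Or [Or [Or [And [Not false]]] || [And [Not s]]] || [And [Not false]]] )]]]

8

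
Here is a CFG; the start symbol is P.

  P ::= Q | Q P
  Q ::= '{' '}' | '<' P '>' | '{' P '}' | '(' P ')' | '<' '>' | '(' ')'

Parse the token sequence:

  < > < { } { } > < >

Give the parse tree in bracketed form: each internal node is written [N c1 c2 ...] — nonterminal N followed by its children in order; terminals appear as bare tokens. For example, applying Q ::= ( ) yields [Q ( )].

P
Q P
< > P
< > Q P
< > < P > P
< > < Q P > P
< > < { } P > P
< > < { } Q > P
< > < { } { } > P
< > < { } { } > Q
< > < { } { } > < >

[P [Q < >] [P [Q < [P [Q { }] [P [Q { }]]] >] [P [Q < >]]]]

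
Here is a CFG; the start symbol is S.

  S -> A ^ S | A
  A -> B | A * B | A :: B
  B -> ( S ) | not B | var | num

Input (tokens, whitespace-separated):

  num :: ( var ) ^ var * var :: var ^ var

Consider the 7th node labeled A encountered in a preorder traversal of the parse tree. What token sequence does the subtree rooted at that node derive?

var

[S [A [A [B num]] :: [B ( [S [A [B var]]] )]] ^ [S [A [A [A [B var]] * [B var]] :: [B var]] ^ [S [A [B var]]]]]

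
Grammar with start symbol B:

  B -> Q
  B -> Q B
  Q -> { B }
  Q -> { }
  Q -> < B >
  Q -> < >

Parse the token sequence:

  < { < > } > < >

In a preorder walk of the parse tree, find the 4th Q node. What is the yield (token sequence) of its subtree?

[B [Q < [B [Q { [B [Q < >]] }]] >] [B [Q < >]]]

< >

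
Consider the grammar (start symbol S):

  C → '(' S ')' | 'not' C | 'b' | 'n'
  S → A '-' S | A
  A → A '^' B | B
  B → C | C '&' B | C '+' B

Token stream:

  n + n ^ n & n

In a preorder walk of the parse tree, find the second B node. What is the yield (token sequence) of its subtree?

[S [A [A [B [C n] + [B [C n]]]] ^ [B [C n] & [B [C n]]]]]

n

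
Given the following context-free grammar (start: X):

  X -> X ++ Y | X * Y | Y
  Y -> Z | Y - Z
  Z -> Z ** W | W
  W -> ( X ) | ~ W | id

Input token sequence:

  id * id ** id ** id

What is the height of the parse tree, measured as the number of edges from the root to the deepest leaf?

6

[X [X [Y [Z [W id]]]] * [Y [Z [Z [Z [W id]] ** [W id]] ** [W id]]]]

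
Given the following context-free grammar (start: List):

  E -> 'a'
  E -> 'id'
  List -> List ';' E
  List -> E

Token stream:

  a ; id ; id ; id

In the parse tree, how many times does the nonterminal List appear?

4

[List [List [List [List [E a]] ; [E id]] ; [E id]] ; [E id]]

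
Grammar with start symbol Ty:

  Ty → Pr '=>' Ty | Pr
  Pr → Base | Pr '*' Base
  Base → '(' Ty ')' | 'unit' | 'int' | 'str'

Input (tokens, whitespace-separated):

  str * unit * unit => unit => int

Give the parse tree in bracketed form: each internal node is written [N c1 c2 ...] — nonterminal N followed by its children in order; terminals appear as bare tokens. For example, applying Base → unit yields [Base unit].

Ty
Pr => Ty
Pr * Base => Ty
Pr * Base * Base => Ty
Base * Base * Base => Ty
str * Base * Base => Ty
str * unit * Base => Ty
str * unit * unit => Ty
str * unit * unit => Pr => Ty
str * unit * unit => Base => Ty
str * unit * unit => unit => Ty
str * unit * unit => unit => Pr
str * unit * unit => unit => Base
str * unit * unit => unit => int

[Ty [Pr [Pr [Pr [Base str]] * [Base unit]] * [Base unit]] => [Ty [Pr [Base unit]] => [Ty [Pr [Base int]]]]]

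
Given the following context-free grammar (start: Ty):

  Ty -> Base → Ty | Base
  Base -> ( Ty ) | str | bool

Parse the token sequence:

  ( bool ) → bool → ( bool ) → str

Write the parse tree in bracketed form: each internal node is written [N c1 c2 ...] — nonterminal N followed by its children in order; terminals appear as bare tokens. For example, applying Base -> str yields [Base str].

Ty
Base → Ty
( Ty ) → Ty
( Base ) → Ty
( bool ) → Ty
( bool ) → Base → Ty
( bool ) → bool → Ty
( bool ) → bool → Base → Ty
( bool ) → bool → ( Ty ) → Ty
( bool ) → bool → ( Base ) → Ty
( bool ) → bool → ( bool ) → Ty
( bool ) → bool → ( bool ) → Base
( bool ) → bool → ( bool ) → str

[Ty [Base ( [Ty [Base bool]] )] → [Ty [Base bool] → [Ty [Base ( [Ty [Base bool]] )] → [Ty [Base str]]]]]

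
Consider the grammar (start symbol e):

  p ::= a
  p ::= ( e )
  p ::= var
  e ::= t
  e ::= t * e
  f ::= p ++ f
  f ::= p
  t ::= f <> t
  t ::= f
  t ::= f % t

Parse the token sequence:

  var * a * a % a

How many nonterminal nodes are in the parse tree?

15

[e [t [f [p var]]] * [e [t [f [p a]]] * [e [t [f [p a]] % [t [f [p a]]]]]]]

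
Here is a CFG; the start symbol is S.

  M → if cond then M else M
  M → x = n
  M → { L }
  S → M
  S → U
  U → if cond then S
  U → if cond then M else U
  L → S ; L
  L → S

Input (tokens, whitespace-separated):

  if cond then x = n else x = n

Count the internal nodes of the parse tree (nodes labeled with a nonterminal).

[S [M if cond then [M x = n] else [M x = n]]]

4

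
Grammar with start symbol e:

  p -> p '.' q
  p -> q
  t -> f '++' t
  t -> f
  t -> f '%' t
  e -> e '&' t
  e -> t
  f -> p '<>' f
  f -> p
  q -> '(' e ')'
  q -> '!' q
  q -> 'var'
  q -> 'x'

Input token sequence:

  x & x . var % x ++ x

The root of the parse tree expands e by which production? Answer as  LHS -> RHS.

[e [e [t [f [p [q x]]]]] & [t [f [p [p [q x]] . [q var]]] % [t [f [p [q x]]] ++ [t [f [p [q x]]]]]]]

e -> e '&' t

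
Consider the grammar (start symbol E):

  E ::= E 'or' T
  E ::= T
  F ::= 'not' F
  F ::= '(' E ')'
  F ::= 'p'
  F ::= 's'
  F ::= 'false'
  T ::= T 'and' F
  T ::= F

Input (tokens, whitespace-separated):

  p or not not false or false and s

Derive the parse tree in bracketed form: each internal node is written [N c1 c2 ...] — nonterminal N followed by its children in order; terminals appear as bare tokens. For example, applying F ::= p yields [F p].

[E [E [E [T [F p]]] or [T [F not [F not [F false]]]]] or [T [T [F false]] and [F s]]]

E
E or T
E or T or T
T or T or T
F or T or T
p or T or T
p or F or T
p or not F or T
p or not not F or T
p or not not false or T
p or not not false or T and F
p or not not false or F and F
p or not not false or false and F
p or not not false or false and s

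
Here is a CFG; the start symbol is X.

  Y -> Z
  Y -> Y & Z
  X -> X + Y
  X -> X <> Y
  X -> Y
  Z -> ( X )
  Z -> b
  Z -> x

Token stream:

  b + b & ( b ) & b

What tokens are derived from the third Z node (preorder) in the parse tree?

( b )

[X [X [Y [Z b]]] + [Y [Y [Y [Z b]] & [Z ( [X [Y [Z b]]] )]] & [Z b]]]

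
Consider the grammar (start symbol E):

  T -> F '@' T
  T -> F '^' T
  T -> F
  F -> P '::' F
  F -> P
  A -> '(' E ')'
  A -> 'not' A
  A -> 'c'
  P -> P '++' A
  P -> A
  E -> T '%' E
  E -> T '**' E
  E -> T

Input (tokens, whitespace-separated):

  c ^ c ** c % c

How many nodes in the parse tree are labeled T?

[E [T [F [P [A c]]] ^ [T [F [P [A c]]]]] ** [E [T [F [P [A c]]]] % [E [T [F [P [A c]]]]]]]

4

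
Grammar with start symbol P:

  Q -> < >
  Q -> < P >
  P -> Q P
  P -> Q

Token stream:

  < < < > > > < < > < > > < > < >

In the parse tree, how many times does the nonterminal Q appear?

[P [Q < [P [Q < [P [Q < >]] >]] >] [P [Q < [P [Q < >] [P [Q < >]]] >] [P [Q < >] [P [Q < >]]]]]

8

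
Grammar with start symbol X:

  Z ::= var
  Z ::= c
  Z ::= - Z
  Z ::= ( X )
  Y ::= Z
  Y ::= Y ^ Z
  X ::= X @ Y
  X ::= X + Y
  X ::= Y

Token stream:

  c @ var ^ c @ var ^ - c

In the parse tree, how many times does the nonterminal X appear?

3

[X [X [X [Y [Z c]]] @ [Y [Y [Z var]] ^ [Z c]]] @ [Y [Y [Z var]] ^ [Z - [Z c]]]]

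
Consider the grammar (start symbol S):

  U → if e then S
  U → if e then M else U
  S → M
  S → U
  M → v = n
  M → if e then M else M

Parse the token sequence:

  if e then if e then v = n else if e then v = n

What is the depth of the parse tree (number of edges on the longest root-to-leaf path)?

7

[S [U if e then [S [U if e then [M v = n] else [U if e then [S [M v = n]]]]]]]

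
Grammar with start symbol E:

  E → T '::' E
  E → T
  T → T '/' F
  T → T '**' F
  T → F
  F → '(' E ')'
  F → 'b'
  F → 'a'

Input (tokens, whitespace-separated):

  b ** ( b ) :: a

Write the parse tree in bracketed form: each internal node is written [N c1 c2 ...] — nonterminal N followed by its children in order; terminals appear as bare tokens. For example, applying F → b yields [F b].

[E [T [T [F b]] ** [F ( [E [T [F b]]] )]] :: [E [T [F a]]]]

E
T :: E
T ** F :: E
F ** F :: E
b ** F :: E
b ** ( E ) :: E
b ** ( T ) :: E
b ** ( F ) :: E
b ** ( b ) :: E
b ** ( b ) :: T
b ** ( b ) :: F
b ** ( b ) :: a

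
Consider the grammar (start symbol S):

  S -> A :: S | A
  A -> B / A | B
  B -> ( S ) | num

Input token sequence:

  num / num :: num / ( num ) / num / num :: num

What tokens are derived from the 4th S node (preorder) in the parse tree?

[S [A [B num] / [A [B num]]] :: [S [A [B num] / [A [B ( [S [A [B num]]] )] / [A [B num] / [A [B num]]]]] :: [S [A [B num]]]]]

num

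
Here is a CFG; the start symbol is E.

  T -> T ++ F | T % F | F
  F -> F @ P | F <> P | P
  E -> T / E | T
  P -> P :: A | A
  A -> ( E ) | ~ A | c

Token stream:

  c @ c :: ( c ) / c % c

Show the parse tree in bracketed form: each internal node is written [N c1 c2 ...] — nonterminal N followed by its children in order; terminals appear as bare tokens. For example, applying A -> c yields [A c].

[E [T [F [F [P [A c]]] @ [P [P [A c]] :: [A ( [E [T [F [P [A c]]]]] )]]]] / [E [T [T [F [P [A c]]]] % [F [P [A c]]]]]]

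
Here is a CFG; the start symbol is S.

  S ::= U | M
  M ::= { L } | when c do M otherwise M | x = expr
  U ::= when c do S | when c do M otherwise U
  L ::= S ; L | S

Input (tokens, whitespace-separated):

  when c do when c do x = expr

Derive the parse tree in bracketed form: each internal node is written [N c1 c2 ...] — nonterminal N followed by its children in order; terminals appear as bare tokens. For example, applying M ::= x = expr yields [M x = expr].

S
U
when c do S
when c do U
when c do when c do S
when c do when c do M
when c do when c do x = expr

[S [U when c do [S [U when c do [S [M x = expr]]]]]]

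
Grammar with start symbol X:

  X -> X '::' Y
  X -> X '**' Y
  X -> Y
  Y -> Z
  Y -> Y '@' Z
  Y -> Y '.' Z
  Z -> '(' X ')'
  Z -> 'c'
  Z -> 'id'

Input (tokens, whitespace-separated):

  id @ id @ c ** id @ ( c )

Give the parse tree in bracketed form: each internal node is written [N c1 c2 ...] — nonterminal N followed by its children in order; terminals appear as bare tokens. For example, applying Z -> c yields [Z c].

[X [X [Y [Y [Y [Z id]] @ [Z id]] @ [Z c]]] ** [Y [Y [Z id]] @ [Z ( [X [Y [Z c]]] )]]]

X
X ** Y
Y ** Y
Y @ Z ** Y
Y @ Z @ Z ** Y
Z @ Z @ Z ** Y
id @ Z @ Z ** Y
id @ id @ Z ** Y
id @ id @ c ** Y
id @ id @ c ** Y @ Z
id @ id @ c ** Z @ Z
id @ id @ c ** id @ Z
id @ id @ c ** id @ ( X )
id @ id @ c ** id @ ( Y )
id @ id @ c ** id @ ( Z )
id @ id @ c ** id @ ( c )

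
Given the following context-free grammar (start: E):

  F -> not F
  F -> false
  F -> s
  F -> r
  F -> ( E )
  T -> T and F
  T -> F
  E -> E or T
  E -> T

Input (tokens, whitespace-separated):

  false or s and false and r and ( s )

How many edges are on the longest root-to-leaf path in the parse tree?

[E [E [T [F false]]] or [T [T [T [T [F s]] and [F false]] and [F r]] and [F ( [E [T [F s]]] )]]]

6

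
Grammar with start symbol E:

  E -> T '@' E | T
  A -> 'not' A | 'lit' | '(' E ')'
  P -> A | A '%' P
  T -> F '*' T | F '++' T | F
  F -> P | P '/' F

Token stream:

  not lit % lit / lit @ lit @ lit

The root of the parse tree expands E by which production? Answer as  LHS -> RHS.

[E [T [F [P [A not [A lit]] % [P [A lit]]] / [F [P [A lit]]]]] @ [E [T [F [P [A lit]]]] @ [E [T [F [P [A lit]]]]]]]

E -> T '@' E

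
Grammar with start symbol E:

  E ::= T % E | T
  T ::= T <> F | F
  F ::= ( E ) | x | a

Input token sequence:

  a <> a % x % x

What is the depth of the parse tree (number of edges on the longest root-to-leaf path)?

[E [T [T [F a]] <> [F a]] % [E [T [F x]] % [E [T [F x]]]]]

5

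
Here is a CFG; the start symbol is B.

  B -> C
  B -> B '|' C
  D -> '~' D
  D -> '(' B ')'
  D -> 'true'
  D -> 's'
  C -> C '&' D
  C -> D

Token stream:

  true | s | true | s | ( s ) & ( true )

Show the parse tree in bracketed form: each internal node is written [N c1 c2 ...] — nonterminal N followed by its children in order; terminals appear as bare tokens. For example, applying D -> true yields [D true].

B
B | C
B | C | C
B | C | C | C
B | C | C | C | C
C | C | C | C | C
D | C | C | C | C
true | C | C | C | C
true | D | C | C | C
true | s | C | C | C
true | s | D | C | C
true | s | true | C | C
true | s | true | D | C
true | s | true | s | C
true | s | true | s | C & D
true | s | true | s | D & D
true | s | true | s | ( B ) & D
true | s | true | s | ( C ) & D
true | s | true | s | ( D ) & D
true | s | true | s | ( s ) & D
true | s | true | s | ( s ) & ( B )
true | s | true | s | ( s ) & ( C )
true | s | true | s | ( s ) & ( D )
true | s | true | s | ( s ) & ( true )

[B [B [B [B [B [C [D true]]] | [C [D s]]] | [C [D true]]] | [C [D s]]] | [C [C [D ( [B [C [D s]]] )]] & [D ( [B [C [D true]]] )]]]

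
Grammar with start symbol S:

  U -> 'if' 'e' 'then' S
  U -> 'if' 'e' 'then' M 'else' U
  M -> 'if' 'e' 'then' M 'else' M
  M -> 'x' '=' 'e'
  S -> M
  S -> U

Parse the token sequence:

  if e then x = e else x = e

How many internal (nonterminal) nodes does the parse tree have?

4

[S [M if e then [M x = e] else [M x = e]]]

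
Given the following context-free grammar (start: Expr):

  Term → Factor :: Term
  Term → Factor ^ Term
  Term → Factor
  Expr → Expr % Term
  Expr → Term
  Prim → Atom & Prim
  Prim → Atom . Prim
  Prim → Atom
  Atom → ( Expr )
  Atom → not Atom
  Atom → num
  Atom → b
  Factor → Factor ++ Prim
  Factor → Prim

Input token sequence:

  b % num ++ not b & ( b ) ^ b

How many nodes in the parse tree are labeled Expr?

[Expr [Expr [Term [Factor [Prim [Atom b]]]]] % [Term [Factor [Factor [Prim [Atom num]]] ++ [Prim [Atom not [Atom b]] & [Prim [Atom ( [Expr [Term [Factor [Prim [Atom b]]]]] )]]]] ^ [Term [Factor [Prim [Atom b]]]]]]

3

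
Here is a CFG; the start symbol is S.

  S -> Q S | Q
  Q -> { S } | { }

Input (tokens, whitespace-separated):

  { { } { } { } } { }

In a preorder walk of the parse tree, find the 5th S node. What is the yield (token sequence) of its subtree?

{ }

[S [Q { [S [Q { }] [S [Q { }] [S [Q { }]]]] }] [S [Q { }]]]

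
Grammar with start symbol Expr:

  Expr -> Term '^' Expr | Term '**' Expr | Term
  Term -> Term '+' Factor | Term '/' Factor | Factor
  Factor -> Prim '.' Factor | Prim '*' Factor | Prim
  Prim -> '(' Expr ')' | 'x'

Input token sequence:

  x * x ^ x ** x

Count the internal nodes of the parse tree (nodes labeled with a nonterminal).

[Expr [Term [Factor [Prim x] * [Factor [Prim x]]]] ^ [Expr [Term [Factor [Prim x]]] ** [Expr [Term [Factor [Prim x]]]]]]

14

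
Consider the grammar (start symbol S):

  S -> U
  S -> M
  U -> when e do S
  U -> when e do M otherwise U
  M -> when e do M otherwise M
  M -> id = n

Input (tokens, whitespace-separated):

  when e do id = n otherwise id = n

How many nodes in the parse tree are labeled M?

3

[S [M when e do [M id = n] otherwise [M id = n]]]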